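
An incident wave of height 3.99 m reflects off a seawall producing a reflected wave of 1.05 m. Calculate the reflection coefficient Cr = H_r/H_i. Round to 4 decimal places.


Cr = H_r / H_i
Cr = 1.05 / 3.99
Cr = 0.2632

0.2632


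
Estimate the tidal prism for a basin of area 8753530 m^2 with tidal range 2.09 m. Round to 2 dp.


Tidal prism = Area * Tidal range
P = 8753530 * 2.09
P = 18294877.70 m^3

18294877.70


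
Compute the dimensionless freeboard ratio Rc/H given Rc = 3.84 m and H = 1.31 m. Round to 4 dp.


Relative freeboard = Rc / H
= 3.84 / 1.31
= 2.9313

2.9313


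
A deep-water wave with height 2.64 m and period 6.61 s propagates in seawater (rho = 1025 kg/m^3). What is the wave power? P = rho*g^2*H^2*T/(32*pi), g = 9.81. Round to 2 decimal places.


P = rho * g^2 * H^2 * T / (32 * pi)
P = 1025 * 9.81^2 * 2.64^2 * 6.61 / (32 * pi)
P = 1025 * 96.2361 * 6.9696 * 6.61 / 100.53096
P = 45203.43 W/m

45203.43


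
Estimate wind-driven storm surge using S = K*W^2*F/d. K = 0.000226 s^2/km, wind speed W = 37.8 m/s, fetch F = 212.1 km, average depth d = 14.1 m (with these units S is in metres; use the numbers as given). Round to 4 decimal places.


S = K * W^2 * F / d
W^2 = 37.8^2 = 1428.84
S = 0.000226 * 1428.84 * 212.1 / 14.1
Numerator = 0.000226 * 1428.84 * 212.1 = 68.490874
S = 68.490874 / 14.1 = 4.8575 m

4.8575


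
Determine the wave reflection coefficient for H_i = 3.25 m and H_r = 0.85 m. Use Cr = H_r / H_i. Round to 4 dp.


Cr = H_r / H_i
Cr = 0.85 / 3.25
Cr = 0.2615

0.2615


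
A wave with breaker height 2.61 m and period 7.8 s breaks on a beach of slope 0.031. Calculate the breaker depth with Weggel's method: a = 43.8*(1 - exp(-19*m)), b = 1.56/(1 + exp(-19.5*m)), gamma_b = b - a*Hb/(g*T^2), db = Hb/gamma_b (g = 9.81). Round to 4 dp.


a = 43.8 * (1 - exp(-19 * m))
exp(-19 * 0.031) = exp(-0.5890) = 0.554882
a = 43.8 * (1 - 0.554882) = 19.496173
b = 1.56 / (1 + exp(-19.5 * m))
exp(-19.5 * 0.031) = exp(-0.6045) = 0.546348
b = 1.56 / (1 + 0.546348) = 1.008829
Hb / (g * T^2) = 2.61 / (9.81 * 7.8^2) = 2.61 / 596.8404 = 0.00437303
gamma_b = b - a * Hb/(g*T^2) = 1.008829 - 19.496173 * 0.00437303 = 0.923572
db = Hb / gamma_b = 2.61 / 0.923572
db = 2.8260 m

2.8260


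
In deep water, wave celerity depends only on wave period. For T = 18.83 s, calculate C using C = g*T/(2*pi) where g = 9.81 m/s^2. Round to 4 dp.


We use the deep-water celerity formula:
C = g * T / (2 * pi)
C = 9.81 * 18.83 / (2 * 3.14159...)
C = 184.722300 / 6.283185
C = 29.3995 m/s

29.3995


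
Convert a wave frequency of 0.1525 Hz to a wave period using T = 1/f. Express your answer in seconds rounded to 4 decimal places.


T = 1 / f
T = 1 / 0.1525
T = 6.5574 s

6.5574


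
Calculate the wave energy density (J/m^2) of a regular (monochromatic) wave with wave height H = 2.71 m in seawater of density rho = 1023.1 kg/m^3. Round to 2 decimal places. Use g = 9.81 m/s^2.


E = (1/8) * rho * g * H^2
E = (1/8) * 1023.1 * 9.81 * 2.71^2
E = 0.125 * 1023.1 * 9.81 * 7.3441
E = 9213.73 J/m^2

9213.73


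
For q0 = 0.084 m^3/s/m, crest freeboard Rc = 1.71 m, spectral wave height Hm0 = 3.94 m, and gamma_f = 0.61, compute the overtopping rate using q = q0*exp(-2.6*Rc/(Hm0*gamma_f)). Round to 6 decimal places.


q = q0 * exp(-2.6 * Rc / (Hm0 * gamma_f))
Exponent = -2.6 * 1.71 / (3.94 * 0.61)
= -2.6 * 1.71 / 2.4034
= -1.849879
exp(-1.849879) = 0.157256
q = 0.084 * 0.157256
q = 0.013210 m^3/s/m

0.013210


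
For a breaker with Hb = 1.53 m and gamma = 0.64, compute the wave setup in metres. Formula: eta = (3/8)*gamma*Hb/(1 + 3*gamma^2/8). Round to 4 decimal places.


eta = (3/8) * gamma * Hb / (1 + 3*gamma^2/8)
Numerator = (3/8) * 0.64 * 1.53 = 0.367200
Denominator = 1 + 3*0.64^2/8 = 1 + 0.153600 = 1.153600
eta = 0.367200 / 1.153600
eta = 0.3183 m

0.3183


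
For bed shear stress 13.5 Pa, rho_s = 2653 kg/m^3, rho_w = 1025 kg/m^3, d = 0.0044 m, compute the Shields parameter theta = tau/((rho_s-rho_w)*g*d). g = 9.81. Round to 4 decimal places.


theta = tau / ((rho_s - rho_w) * g * d)
rho_s - rho_w = 2653 - 1025 = 1628
Denominator = 1628 * 9.81 * 0.0044 = 70.270992
theta = 13.5 / 70.270992
theta = 0.1921

0.1921


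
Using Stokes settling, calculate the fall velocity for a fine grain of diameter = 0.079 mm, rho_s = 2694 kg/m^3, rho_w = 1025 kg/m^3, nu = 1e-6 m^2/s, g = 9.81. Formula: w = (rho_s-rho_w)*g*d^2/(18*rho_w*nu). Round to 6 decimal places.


w = (rho_s - rho_w) * g * d^2 / (18 * rho_w * nu)
d = 0.079 mm = 0.000079 m
rho_s - rho_w = 2694 - 1025 = 1669
Numerator = 1669 * 9.81 * (0.000079)^2 = 0.000102183206
Denominator = 18 * 1025 * 1e-6 = 0.018450
w = 0.005538 m/s

0.005538


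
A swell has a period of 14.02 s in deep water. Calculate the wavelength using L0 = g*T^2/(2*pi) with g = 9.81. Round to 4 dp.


L0 = g * T^2 / (2 * pi)
L0 = 9.81 * 14.02^2 / (2 * pi)
L0 = 9.81 * 196.5604 / 6.28319
L0 = 1928.2575 / 6.28319
L0 = 306.8917 m

306.8917


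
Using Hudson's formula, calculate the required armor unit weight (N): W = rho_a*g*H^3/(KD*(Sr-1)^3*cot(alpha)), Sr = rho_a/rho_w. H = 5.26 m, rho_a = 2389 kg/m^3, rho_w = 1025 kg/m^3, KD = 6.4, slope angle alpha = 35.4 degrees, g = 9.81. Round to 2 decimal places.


Sr = rho_a / rho_w = 2389 / 1025 = 2.330732
(Sr - 1) = 1.330732
(Sr - 1)^3 = 2.356522
cot(35.4) = 1 / tan(35.4) = 1 / 0.710663 = 1.407137
Numerator = 2389 * 9.81 * 5.26^3 = 3410691.1130
Denominator = 6.4 * 2.356522 * 1.407137 = 21.222072
W = 3410691.1130 / 21.222072
W = 160714.33 N

160714.33


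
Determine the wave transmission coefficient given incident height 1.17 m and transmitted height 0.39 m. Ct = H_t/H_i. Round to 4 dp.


Ct = H_t / H_i
Ct = 0.39 / 1.17
Ct = 0.3333

0.3333


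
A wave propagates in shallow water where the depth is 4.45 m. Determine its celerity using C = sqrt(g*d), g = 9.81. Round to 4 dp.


Using the shallow-water approximation:
C = sqrt(g * d) = sqrt(9.81 * 4.45)
C = sqrt(43.6545)
C = 6.6072 m/s

6.6072


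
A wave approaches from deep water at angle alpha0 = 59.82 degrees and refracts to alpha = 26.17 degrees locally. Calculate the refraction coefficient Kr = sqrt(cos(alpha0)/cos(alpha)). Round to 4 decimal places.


Kr = sqrt(cos(alpha0) / cos(alpha))
cos(59.82) = 0.502718
cos(26.17) = 0.897489
Kr = sqrt(0.502718 / 0.897489)
Kr = sqrt(0.560138)
Kr = 0.7484

0.7484


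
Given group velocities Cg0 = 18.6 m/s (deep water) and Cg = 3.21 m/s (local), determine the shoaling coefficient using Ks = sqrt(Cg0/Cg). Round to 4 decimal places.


Ks = sqrt(Cg0 / Cg)
Ks = sqrt(18.6 / 3.21)
Ks = sqrt(5.7944)
Ks = 2.4072

2.4072


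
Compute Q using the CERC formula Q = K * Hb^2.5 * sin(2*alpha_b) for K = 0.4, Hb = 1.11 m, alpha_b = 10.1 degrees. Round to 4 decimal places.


Q = K * Hb^2.5 * sin(2 * alpha_b)
Hb^2.5 = 1.11^2.5 = 1.298098
sin(2 * 10.1) = sin(20.2) = 0.345298
Q = 0.4 * 1.298098 * 0.345298
Q = 0.1793 m^3/s

0.1793


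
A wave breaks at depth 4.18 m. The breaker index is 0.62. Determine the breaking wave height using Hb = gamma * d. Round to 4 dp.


Hb = gamma * d
Hb = 0.62 * 4.18
Hb = 2.5916 m

2.5916


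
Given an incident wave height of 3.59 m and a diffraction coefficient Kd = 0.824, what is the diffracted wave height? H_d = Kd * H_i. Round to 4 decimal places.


H_d = Kd * H_i
H_d = 0.824 * 3.59
H_d = 2.9582 m

2.9582


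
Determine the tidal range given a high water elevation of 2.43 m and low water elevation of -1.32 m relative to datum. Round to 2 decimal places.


Tidal range = High water - Low water
Tidal range = 2.43 - (-1.32)
Tidal range = 3.75 m

3.75


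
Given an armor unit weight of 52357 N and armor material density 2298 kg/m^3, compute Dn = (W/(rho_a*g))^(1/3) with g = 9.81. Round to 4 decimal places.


V = W / (rho_a * g)
V = 52357 / (2298 * 9.81)
V = 52357 / 22543.38
V = 2.322500 m^3
Dn = V^(1/3) = 2.322500^(1/3)
Dn = 1.3243 m

1.3243


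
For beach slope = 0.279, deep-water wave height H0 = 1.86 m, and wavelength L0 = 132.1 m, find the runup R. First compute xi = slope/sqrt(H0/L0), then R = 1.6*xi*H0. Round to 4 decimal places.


xi = slope / sqrt(H0/L0)
H0/L0 = 1.86/132.1 = 0.014080
sqrt(0.014080) = 0.118660
xi = 0.279 / 0.118660 = 2.351252
R = 1.6 * xi * H0 = 1.6 * 2.351252 * 1.86
R = 6.9973 m

6.9973


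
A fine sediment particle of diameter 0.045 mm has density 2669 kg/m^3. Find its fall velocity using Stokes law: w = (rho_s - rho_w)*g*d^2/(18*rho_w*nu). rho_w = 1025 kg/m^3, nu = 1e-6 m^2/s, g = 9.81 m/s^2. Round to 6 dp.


w = (rho_s - rho_w) * g * d^2 / (18 * rho_w * nu)
d = 0.045 mm = 0.000045 m
rho_s - rho_w = 2669 - 1025 = 1644
Numerator = 1644 * 9.81 * (0.000045)^2 = 0.000032658471
Denominator = 18 * 1025 * 1e-6 = 0.018450
w = 0.001770 m/s

0.001770


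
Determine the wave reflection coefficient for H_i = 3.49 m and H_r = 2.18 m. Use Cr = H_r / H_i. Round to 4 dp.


Cr = H_r / H_i
Cr = 2.18 / 3.49
Cr = 0.6246

0.6246


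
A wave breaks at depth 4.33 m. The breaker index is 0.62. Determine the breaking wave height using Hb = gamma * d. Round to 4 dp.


Hb = gamma * d
Hb = 0.62 * 4.33
Hb = 2.6846 m

2.6846


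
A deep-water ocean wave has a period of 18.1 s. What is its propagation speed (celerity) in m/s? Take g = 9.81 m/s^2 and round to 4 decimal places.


We use the deep-water celerity formula:
C = g * T / (2 * pi)
C = 9.81 * 18.1 / (2 * 3.14159...)
C = 177.561000 / 6.283185
C = 28.2597 m/s

28.2597


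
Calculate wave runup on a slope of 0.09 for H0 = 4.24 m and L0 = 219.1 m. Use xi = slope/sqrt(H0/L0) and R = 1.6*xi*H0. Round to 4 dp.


xi = slope / sqrt(H0/L0)
H0/L0 = 4.24/219.1 = 0.019352
sqrt(0.019352) = 0.139111
xi = 0.09 / 0.139111 = 0.646965
R = 1.6 * xi * H0 = 1.6 * 0.646965 * 4.24
R = 4.3890 m

4.3890


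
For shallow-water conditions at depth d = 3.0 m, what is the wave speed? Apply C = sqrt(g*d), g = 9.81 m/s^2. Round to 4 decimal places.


Using the shallow-water approximation:
C = sqrt(g * d) = sqrt(9.81 * 3.0)
C = sqrt(29.4300)
C = 5.4249 m/s

5.4249


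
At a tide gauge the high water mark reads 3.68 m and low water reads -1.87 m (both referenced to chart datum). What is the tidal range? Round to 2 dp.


Tidal range = High water - Low water
Tidal range = 3.68 - (-1.87)
Tidal range = 5.55 m

5.55


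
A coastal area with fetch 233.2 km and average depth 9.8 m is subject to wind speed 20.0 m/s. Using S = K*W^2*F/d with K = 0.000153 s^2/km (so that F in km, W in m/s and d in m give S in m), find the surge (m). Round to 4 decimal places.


S = K * W^2 * F / d
W^2 = 20.0^2 = 400.00
S = 0.000153 * 400.00 * 233.2 / 9.8
Numerator = 0.000153 * 400.00 * 233.2 = 14.271840
S = 14.271840 / 9.8 = 1.4563 m

1.4563


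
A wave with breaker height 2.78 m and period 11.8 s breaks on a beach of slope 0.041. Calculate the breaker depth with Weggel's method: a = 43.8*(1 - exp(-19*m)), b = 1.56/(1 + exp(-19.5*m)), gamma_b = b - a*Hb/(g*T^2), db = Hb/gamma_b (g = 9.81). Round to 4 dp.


a = 43.8 * (1 - exp(-19 * m))
exp(-19 * 0.041) = exp(-0.7790) = 0.458865
a = 43.8 * (1 - 0.458865) = 23.701728
b = 1.56 / (1 + exp(-19.5 * m))
exp(-19.5 * 0.041) = exp(-0.7995) = 0.449554
b = 1.56 / (1 + 0.449554) = 1.076193
Hb / (g * T^2) = 2.78 / (9.81 * 11.8^2) = 2.78 / 1365.9444 = 0.00203522
gamma_b = b - a * Hb/(g*T^2) = 1.076193 - 23.701728 * 0.00203522 = 1.027955
db = Hb / gamma_b = 2.78 / 1.027955
db = 2.7044 m

2.7044


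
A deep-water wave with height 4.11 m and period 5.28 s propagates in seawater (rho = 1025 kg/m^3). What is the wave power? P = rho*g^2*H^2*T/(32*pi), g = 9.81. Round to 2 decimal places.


P = rho * g^2 * H^2 * T / (32 * pi)
P = 1025 * 9.81^2 * 4.11^2 * 5.28 / (32 * pi)
P = 1025 * 96.2361 * 16.8921 * 5.28 / 100.53096
P = 87514.42 W/m

87514.42


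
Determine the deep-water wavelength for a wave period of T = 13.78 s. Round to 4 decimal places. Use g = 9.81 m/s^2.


L0 = g * T^2 / (2 * pi)
L0 = 9.81 * 13.78^2 / (2 * pi)
L0 = 9.81 * 189.8884 / 6.28319
L0 = 1862.8052 / 6.28319
L0 = 296.4747 m

296.4747


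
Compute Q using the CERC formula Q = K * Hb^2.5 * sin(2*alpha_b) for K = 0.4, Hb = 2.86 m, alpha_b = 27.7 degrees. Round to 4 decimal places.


Q = K * Hb^2.5 * sin(2 * alpha_b)
Hb^2.5 = 2.86^2.5 = 13.832959
sin(2 * 27.7) = sin(55.4) = 0.823136
Q = 0.4 * 13.832959 * 0.823136
Q = 4.5546 m^3/s

4.5546


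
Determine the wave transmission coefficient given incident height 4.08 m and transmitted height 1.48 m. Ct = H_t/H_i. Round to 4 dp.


Ct = H_t / H_i
Ct = 1.48 / 4.08
Ct = 0.3627

0.3627


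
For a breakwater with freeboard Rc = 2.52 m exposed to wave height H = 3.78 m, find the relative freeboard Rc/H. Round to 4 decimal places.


Relative freeboard = Rc / H
= 2.52 / 3.78
= 0.6667

0.6667


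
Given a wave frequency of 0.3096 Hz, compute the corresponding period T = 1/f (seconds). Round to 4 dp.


T = 1 / f
T = 1 / 0.3096
T = 3.2300 s

3.2300


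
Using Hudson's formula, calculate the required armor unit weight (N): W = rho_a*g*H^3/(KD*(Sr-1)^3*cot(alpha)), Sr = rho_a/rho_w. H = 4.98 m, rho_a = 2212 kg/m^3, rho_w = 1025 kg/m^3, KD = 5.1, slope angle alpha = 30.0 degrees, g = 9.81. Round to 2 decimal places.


Sr = rho_a / rho_w = 2212 / 1025 = 2.158049
(Sr - 1) = 1.158049
(Sr - 1)^3 = 1.553033
cot(30.0) = 1 / tan(30.0) = 1 / 0.577350 = 1.732051
Numerator = 2212 * 9.81 * 4.98^3 = 2680045.4447
Denominator = 5.1 * 1.553033 * 1.732051 = 13.718650
W = 2680045.4447 / 13.718650
W = 195357.82 N

195357.82


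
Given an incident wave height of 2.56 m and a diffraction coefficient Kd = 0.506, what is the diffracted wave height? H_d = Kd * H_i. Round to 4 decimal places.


H_d = Kd * H_i
H_d = 0.506 * 2.56
H_d = 1.2954 m

1.2954


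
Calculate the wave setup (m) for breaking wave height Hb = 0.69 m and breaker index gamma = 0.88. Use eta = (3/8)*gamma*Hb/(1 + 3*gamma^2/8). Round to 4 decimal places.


eta = (3/8) * gamma * Hb / (1 + 3*gamma^2/8)
Numerator = (3/8) * 0.88 * 0.69 = 0.227700
Denominator = 1 + 3*0.88^2/8 = 1 + 0.290400 = 1.290400
eta = 0.227700 / 1.290400
eta = 0.1765 m

0.1765


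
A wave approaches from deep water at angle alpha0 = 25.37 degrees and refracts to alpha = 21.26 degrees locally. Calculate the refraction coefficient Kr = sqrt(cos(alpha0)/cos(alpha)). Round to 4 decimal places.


Kr = sqrt(cos(alpha0) / cos(alpha))
cos(25.37) = 0.903560
cos(21.26) = 0.931945
Kr = sqrt(0.903560 / 0.931945)
Kr = sqrt(0.969542)
Kr = 0.9847

0.9847


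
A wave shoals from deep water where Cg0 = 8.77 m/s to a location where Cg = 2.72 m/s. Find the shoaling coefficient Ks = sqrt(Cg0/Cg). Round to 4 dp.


Ks = sqrt(Cg0 / Cg)
Ks = sqrt(8.77 / 2.72)
Ks = sqrt(3.2243)
Ks = 1.7956

1.7956


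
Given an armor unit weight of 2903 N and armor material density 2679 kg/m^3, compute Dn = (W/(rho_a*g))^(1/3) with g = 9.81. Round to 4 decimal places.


V = W / (rho_a * g)
V = 2903 / (2679 * 9.81)
V = 2903 / 26280.99
V = 0.110460 m^3
Dn = V^(1/3) = 0.110460^(1/3)
Dn = 0.4798 m

0.4798


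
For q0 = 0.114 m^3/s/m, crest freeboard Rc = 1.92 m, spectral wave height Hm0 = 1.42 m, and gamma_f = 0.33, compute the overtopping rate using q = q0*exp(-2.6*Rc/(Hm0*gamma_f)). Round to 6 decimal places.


q = q0 * exp(-2.6 * Rc / (Hm0 * gamma_f))
Exponent = -2.6 * 1.92 / (1.42 * 0.33)
= -2.6 * 1.92 / 0.4686
= -10.653009
exp(-10.653009) = 0.000024
q = 0.114 * 0.000024
q = 0.000003 m^3/s/m

0.000003


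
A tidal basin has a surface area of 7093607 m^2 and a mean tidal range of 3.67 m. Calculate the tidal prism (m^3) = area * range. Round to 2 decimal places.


Tidal prism = Area * Tidal range
P = 7093607 * 3.67
P = 26033537.69 m^3

26033537.69


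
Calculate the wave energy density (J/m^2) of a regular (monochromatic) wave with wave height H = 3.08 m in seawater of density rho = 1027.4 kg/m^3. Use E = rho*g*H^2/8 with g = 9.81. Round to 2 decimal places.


E = (1/8) * rho * g * H^2
E = (1/8) * 1027.4 * 9.81 * 3.08^2
E = 0.125 * 1027.4 * 9.81 * 9.4864
E = 11951.43 J/m^2

11951.43


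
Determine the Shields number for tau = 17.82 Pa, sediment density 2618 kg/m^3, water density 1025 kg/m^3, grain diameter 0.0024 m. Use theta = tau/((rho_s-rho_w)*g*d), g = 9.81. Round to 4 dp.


theta = tau / ((rho_s - rho_w) * g * d)
rho_s - rho_w = 2618 - 1025 = 1593
Denominator = 1593 * 9.81 * 0.0024 = 37.505592
theta = 17.82 / 37.505592
theta = 0.4751

0.4751


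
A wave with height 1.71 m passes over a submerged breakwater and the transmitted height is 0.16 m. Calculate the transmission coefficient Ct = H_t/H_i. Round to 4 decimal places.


Ct = H_t / H_i
Ct = 0.16 / 1.71
Ct = 0.0936

0.0936


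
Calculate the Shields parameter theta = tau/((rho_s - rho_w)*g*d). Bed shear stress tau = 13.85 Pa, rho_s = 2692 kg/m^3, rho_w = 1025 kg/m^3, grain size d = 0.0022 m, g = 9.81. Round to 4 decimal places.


theta = tau / ((rho_s - rho_w) * g * d)
rho_s - rho_w = 2692 - 1025 = 1667
Denominator = 1667 * 9.81 * 0.0022 = 35.977194
theta = 13.85 / 35.977194
theta = 0.3850

0.3850


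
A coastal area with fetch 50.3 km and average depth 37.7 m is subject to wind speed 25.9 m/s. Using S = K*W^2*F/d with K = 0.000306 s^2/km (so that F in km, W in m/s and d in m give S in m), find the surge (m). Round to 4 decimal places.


S = K * W^2 * F / d
W^2 = 25.9^2 = 670.81
S = 0.000306 * 670.81 * 50.3 / 37.7
Numerator = 0.000306 * 670.81 * 50.3 = 10.324973
S = 10.324973 / 37.7 = 0.2739 m

0.2739


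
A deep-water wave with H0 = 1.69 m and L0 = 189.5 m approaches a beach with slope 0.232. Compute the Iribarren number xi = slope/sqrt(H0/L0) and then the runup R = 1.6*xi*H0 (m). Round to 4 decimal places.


xi = slope / sqrt(H0/L0)
H0/L0 = 1.69/189.5 = 0.008918
sqrt(0.008918) = 0.094436
xi = 0.232 / 0.094436 = 2.456684
R = 1.6 * xi * H0 = 1.6 * 2.456684 * 1.69
R = 6.6429 m

6.6429


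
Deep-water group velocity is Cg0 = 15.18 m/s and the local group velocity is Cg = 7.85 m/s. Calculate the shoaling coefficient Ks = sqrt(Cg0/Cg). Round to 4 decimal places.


Ks = sqrt(Cg0 / Cg)
Ks = sqrt(15.18 / 7.85)
Ks = sqrt(1.9338)
Ks = 1.3906

1.3906


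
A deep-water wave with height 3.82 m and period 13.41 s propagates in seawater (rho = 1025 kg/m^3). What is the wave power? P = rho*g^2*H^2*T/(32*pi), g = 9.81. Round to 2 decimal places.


P = rho * g^2 * H^2 * T / (32 * pi)
P = 1025 * 9.81^2 * 3.82^2 * 13.41 / (32 * pi)
P = 1025 * 96.2361 * 14.5924 * 13.41 / 100.53096
P = 192007.21 W/m

192007.21


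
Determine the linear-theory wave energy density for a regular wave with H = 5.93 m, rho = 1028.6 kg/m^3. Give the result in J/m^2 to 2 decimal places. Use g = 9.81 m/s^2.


E = (1/8) * rho * g * H^2
E = (1/8) * 1028.6 * 9.81 * 5.93^2
E = 0.125 * 1028.6 * 9.81 * 35.1649
E = 44354.22 J/m^2

44354.22


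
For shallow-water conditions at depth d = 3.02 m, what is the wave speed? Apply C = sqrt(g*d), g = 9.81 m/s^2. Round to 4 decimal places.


Using the shallow-water approximation:
C = sqrt(g * d) = sqrt(9.81 * 3.02)
C = sqrt(29.6262)
C = 5.4430 m/s

5.4430


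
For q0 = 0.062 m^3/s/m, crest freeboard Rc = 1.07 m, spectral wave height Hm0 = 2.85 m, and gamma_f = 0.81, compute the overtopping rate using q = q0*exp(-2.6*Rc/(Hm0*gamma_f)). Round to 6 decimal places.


q = q0 * exp(-2.6 * Rc / (Hm0 * gamma_f))
Exponent = -2.6 * 1.07 / (2.85 * 0.81)
= -2.6 * 1.07 / 2.3085
= -1.205112
exp(-1.205112) = 0.299659
q = 0.062 * 0.299659
q = 0.018579 m^3/s/m

0.018579


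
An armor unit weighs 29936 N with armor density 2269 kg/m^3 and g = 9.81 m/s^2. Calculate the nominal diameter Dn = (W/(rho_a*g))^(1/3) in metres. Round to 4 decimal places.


V = W / (rho_a * g)
V = 29936 / (2269 * 9.81)
V = 29936 / 22258.89
V = 1.344901 m^3
Dn = V^(1/3) = 1.344901^(1/3)
Dn = 1.1038 m

1.1038


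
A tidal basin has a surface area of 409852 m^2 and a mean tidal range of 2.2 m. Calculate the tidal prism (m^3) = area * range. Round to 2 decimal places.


Tidal prism = Area * Tidal range
P = 409852 * 2.2
P = 901674.40 m^3

901674.40


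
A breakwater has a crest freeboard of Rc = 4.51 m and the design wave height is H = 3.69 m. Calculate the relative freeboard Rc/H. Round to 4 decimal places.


Relative freeboard = Rc / H
= 4.51 / 3.69
= 1.2222

1.2222


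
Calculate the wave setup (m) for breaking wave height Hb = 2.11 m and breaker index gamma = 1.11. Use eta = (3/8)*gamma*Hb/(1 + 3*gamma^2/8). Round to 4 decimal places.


eta = (3/8) * gamma * Hb / (1 + 3*gamma^2/8)
Numerator = (3/8) * 1.11 * 2.11 = 0.878287
Denominator = 1 + 3*1.11^2/8 = 1 + 0.462038 = 1.462038
eta = 0.878287 / 1.462038
eta = 0.6007 m

0.6007


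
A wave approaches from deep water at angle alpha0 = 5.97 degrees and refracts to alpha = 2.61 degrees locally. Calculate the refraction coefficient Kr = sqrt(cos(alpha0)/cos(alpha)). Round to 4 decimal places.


Kr = sqrt(cos(alpha0) / cos(alpha))
cos(5.97) = 0.994576
cos(2.61) = 0.998963
Kr = sqrt(0.994576 / 0.998963)
Kr = sqrt(0.995609)
Kr = 0.9978

0.9978


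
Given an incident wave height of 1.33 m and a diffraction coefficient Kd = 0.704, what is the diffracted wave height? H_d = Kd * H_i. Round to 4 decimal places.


H_d = Kd * H_i
H_d = 0.704 * 1.33
H_d = 0.9363 m

0.9363


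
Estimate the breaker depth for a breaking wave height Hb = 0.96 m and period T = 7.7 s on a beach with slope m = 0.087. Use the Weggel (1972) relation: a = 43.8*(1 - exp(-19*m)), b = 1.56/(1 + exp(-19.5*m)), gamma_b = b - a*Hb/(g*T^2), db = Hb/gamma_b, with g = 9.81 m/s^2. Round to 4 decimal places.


a = 43.8 * (1 - exp(-19 * m))
exp(-19 * 0.087) = exp(-1.6530) = 0.191475
a = 43.8 * (1 - 0.191475) = 35.413412
b = 1.56 / (1 + exp(-19.5 * m))
exp(-19.5 * 0.087) = exp(-1.6965) = 0.183324
b = 1.56 / (1 + 0.183324) = 1.318320
Hb / (g * T^2) = 0.96 / (9.81 * 7.7^2) = 0.96 / 581.6349 = 0.00165052
gamma_b = b - a * Hb/(g*T^2) = 1.318320 - 35.413412 * 0.00165052 = 1.259870
db = Hb / gamma_b = 0.96 / 1.259870
db = 0.7620 m

0.7620


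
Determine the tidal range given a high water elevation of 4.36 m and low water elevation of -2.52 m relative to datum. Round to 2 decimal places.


Tidal range = High water - Low water
Tidal range = 4.36 - (-2.52)
Tidal range = 6.88 m

6.88


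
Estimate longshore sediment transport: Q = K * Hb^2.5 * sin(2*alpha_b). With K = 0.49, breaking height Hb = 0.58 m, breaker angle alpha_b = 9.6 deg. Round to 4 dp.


Q = K * Hb^2.5 * sin(2 * alpha_b)
Hb^2.5 = 0.58^2.5 = 0.256195
sin(2 * 9.6) = sin(19.2) = 0.328867
Q = 0.49 * 0.256195 * 0.328867
Q = 0.0413 m^3/s

0.0413


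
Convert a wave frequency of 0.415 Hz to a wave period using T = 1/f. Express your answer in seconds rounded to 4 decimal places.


T = 1 / f
T = 1 / 0.415
T = 2.4096 s

2.4096


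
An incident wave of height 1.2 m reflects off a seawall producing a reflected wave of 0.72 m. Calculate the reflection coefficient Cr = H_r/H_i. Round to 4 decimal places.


Cr = H_r / H_i
Cr = 0.72 / 1.2
Cr = 0.6000

0.6000


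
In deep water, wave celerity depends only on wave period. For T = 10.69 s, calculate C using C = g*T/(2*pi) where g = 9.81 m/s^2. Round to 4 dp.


We use the deep-water celerity formula:
C = g * T / (2 * pi)
C = 9.81 * 10.69 / (2 * 3.14159...)
C = 104.868900 / 6.283185
C = 16.6904 m/s

16.6904


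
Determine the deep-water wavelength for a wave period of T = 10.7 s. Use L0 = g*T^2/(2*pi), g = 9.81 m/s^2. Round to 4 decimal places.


L0 = g * T^2 / (2 * pi)
L0 = 9.81 * 10.7^2 / (2 * pi)
L0 = 9.81 * 114.4900 / 6.28319
L0 = 1123.1469 / 6.28319
L0 = 178.7544 m

178.7544


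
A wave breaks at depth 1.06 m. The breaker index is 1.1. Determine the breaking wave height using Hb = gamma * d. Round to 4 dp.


Hb = gamma * d
Hb = 1.1 * 1.06
Hb = 1.1660 m

1.1660


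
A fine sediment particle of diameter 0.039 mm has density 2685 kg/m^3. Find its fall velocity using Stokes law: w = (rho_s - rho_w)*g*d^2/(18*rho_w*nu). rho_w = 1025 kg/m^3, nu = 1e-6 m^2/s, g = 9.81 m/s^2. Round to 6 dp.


w = (rho_s - rho_w) * g * d^2 / (18 * rho_w * nu)
d = 0.039 mm = 0.000039 m
rho_s - rho_w = 2685 - 1025 = 1660
Numerator = 1660 * 9.81 * (0.000039)^2 = 0.000024768877
Denominator = 18 * 1025 * 1e-6 = 0.018450
w = 0.001342 m/s

0.001342


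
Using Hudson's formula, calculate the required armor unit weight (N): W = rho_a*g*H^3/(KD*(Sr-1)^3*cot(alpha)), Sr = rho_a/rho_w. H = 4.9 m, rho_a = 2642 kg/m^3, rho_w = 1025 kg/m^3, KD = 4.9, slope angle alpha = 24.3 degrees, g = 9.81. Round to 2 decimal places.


Sr = rho_a / rho_w = 2642 / 1025 = 2.577561
(Sr - 1) = 1.577561
(Sr - 1)^3 = 3.926074
cot(24.3) = 1 / tan(24.3) = 1 / 0.451517 = 2.214754
Numerator = 2642 * 9.81 * 4.9^3 = 3049229.1350
Denominator = 4.9 * 3.926074 * 2.214754 = 42.606920
W = 3049229.1350 / 42.606920
W = 71566.52 N

71566.52


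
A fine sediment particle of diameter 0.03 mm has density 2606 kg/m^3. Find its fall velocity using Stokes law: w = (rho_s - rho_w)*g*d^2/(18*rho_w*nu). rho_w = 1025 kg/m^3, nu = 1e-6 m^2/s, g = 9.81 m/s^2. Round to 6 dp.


w = (rho_s - rho_w) * g * d^2 / (18 * rho_w * nu)
d = 0.03 mm = 0.000030 m
rho_s - rho_w = 2606 - 1025 = 1581
Numerator = 1581 * 9.81 * (0.000030)^2 = 0.000013958649
Denominator = 18 * 1025 * 1e-6 = 0.018450
w = 0.000757 m/s

0.000757


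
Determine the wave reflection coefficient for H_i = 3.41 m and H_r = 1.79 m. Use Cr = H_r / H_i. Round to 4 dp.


Cr = H_r / H_i
Cr = 1.79 / 3.41
Cr = 0.5249

0.5249


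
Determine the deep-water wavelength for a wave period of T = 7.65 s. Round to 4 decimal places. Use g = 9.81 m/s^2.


L0 = g * T^2 / (2 * pi)
L0 = 9.81 * 7.65^2 / (2 * pi)
L0 = 9.81 * 58.5225 / 6.28319
L0 = 574.1057 / 6.28319
L0 = 91.3718 m

91.3718


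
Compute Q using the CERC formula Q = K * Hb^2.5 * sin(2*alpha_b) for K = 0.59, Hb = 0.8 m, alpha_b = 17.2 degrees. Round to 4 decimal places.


Q = K * Hb^2.5 * sin(2 * alpha_b)
Hb^2.5 = 0.8^2.5 = 0.572433
sin(2 * 17.2) = sin(34.4) = 0.564967
Q = 0.59 * 0.572433 * 0.564967
Q = 0.1908 m^3/s

0.1908


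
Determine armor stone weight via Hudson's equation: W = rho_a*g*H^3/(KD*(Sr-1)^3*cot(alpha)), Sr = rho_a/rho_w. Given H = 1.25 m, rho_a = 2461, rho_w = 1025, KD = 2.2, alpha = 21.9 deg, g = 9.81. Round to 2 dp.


Sr = rho_a / rho_w = 2461 / 1025 = 2.400976
(Sr - 1) = 1.400976
(Sr - 1)^3 = 2.749741
cot(21.9) = 1 / tan(21.9) = 1 / 0.401997 = 2.487578
Numerator = 2461 * 9.81 * 1.25^3 = 47153.1445
Denominator = 2.2 * 2.749741 * 2.487578 = 15.048428
W = 47153.1445 / 15.048428
W = 3133.43 N

3133.43


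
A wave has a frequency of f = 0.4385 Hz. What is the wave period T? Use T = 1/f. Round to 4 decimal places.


T = 1 / f
T = 1 / 0.4385
T = 2.2805 s

2.2805


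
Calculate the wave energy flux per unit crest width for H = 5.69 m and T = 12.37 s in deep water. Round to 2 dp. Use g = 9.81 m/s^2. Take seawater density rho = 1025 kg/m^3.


P = rho * g^2 * H^2 * T / (32 * pi)
P = 1025 * 9.81^2 * 5.69^2 * 12.37 / (32 * pi)
P = 1025 * 96.2361 * 32.3761 * 12.37 / 100.53096
P = 392967.16 W/m

392967.16


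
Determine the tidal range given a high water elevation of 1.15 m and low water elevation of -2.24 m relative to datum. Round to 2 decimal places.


Tidal range = High water - Low water
Tidal range = 1.15 - (-2.24)
Tidal range = 3.39 m

3.39


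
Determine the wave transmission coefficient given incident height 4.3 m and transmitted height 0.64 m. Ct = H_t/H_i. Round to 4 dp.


Ct = H_t / H_i
Ct = 0.64 / 4.3
Ct = 0.1488

0.1488


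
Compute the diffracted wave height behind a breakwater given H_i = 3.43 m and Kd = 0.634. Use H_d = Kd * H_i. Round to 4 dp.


H_d = Kd * H_i
H_d = 0.634 * 3.43
H_d = 2.1746 m

2.1746


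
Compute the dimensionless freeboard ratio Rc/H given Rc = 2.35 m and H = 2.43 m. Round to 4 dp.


Relative freeboard = Rc / H
= 2.35 / 2.43
= 0.9671

0.9671


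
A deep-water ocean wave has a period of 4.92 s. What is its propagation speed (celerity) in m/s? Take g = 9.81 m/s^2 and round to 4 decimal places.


We use the deep-water celerity formula:
C = g * T / (2 * pi)
C = 9.81 * 4.92 / (2 * 3.14159...)
C = 48.265200 / 6.283185
C = 7.6816 m/s

7.6816


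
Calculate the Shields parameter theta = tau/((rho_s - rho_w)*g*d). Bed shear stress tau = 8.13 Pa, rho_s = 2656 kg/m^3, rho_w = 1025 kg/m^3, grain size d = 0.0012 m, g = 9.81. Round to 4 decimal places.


theta = tau / ((rho_s - rho_w) * g * d)
rho_s - rho_w = 2656 - 1025 = 1631
Denominator = 1631 * 9.81 * 0.0012 = 19.200132
theta = 8.13 / 19.200132
theta = 0.4234

0.4234


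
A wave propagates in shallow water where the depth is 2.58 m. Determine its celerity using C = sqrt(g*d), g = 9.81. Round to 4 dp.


Using the shallow-water approximation:
C = sqrt(g * d) = sqrt(9.81 * 2.58)
C = sqrt(25.3098)
C = 5.0309 m/s

5.0309


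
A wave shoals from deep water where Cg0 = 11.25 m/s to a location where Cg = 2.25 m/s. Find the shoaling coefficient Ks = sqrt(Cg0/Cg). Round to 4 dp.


Ks = sqrt(Cg0 / Cg)
Ks = sqrt(11.25 / 2.25)
Ks = sqrt(5.0000)
Ks = 2.2361

2.2361


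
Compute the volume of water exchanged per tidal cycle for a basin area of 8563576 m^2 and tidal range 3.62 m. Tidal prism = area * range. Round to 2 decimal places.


Tidal prism = Area * Tidal range
P = 8563576 * 3.62
P = 31000145.12 m^3

31000145.12


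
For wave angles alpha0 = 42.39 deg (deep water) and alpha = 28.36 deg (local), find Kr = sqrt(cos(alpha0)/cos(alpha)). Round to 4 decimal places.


Kr = sqrt(cos(alpha0) / cos(alpha))
cos(42.39) = 0.738573
cos(28.36) = 0.879980
Kr = sqrt(0.738573 / 0.879980)
Kr = sqrt(0.839306)
Kr = 0.9161

0.9161


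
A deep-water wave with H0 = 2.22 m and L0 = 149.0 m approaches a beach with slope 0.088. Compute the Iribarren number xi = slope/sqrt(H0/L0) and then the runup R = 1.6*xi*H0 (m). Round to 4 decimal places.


xi = slope / sqrt(H0/L0)
H0/L0 = 2.22/149.0 = 0.014899
sqrt(0.014899) = 0.122063
xi = 0.088 / 0.122063 = 0.720940
R = 1.6 * xi * H0 = 1.6 * 0.720940 * 2.22
R = 2.5608 m

2.5608


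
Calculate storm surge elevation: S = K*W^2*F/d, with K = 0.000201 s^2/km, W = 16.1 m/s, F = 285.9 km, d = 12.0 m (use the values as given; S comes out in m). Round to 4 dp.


S = K * W^2 * F / d
W^2 = 16.1^2 = 259.21
S = 0.000201 * 259.21 * 285.9 / 12.0
Numerator = 0.000201 * 259.21 * 285.9 = 14.895736
S = 14.895736 / 12.0 = 1.2413 m

1.2413


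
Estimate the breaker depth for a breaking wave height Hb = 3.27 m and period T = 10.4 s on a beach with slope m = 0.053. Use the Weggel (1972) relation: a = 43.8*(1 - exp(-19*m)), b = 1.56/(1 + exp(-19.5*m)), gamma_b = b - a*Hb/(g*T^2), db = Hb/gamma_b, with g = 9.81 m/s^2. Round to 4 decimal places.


a = 43.8 * (1 - exp(-19 * m))
exp(-19 * 0.053) = exp(-1.0070) = 0.365313
a = 43.8 * (1 - 0.365313) = 27.799278
b = 1.56 / (1 + exp(-19.5 * m))
exp(-19.5 * 0.053) = exp(-1.0335) = 0.355760
b = 1.56 / (1 + 0.355760) = 1.150646
Hb / (g * T^2) = 3.27 / (9.81 * 10.4^2) = 3.27 / 1061.0496 = 0.00308185
gamma_b = b - a * Hb/(g*T^2) = 1.150646 - 27.799278 * 0.00308185 = 1.064973
db = Hb / gamma_b = 3.27 / 1.064973
db = 3.0705 m

3.0705


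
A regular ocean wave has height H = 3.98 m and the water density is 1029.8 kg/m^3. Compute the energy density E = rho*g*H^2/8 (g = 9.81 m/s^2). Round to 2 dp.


E = (1/8) * rho * g * H^2
E = (1/8) * 1029.8 * 9.81 * 3.98^2
E = 0.125 * 1029.8 * 9.81 * 15.8404
E = 20003.13 J/m^2

20003.13


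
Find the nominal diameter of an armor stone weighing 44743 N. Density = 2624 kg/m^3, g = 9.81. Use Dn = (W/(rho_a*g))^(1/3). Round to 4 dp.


V = W / (rho_a * g)
V = 44743 / (2624 * 9.81)
V = 44743 / 25741.44
V = 1.738170 m^3
Dn = V^(1/3) = 1.738170^(1/3)
Dn = 1.2023 m

1.2023


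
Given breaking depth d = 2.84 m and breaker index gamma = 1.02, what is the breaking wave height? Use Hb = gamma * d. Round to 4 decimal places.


Hb = gamma * d
Hb = 1.02 * 2.84
Hb = 2.8968 m

2.8968


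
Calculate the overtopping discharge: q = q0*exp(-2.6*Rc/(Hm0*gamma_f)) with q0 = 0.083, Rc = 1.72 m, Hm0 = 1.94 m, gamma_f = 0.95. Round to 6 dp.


q = q0 * exp(-2.6 * Rc / (Hm0 * gamma_f))
Exponent = -2.6 * 1.72 / (1.94 * 0.95)
= -2.6 * 1.72 / 1.8430
= -2.426479
exp(-2.426479) = 0.088347
q = 0.083 * 0.088347
q = 0.007333 m^3/s/m

0.007333


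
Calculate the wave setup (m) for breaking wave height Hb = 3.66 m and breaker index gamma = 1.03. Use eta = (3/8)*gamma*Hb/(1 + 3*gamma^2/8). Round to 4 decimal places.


eta = (3/8) * gamma * Hb / (1 + 3*gamma^2/8)
Numerator = (3/8) * 1.03 * 3.66 = 1.413675
Denominator = 1 + 3*1.03^2/8 = 1 + 0.397838 = 1.397838
eta = 1.413675 / 1.397838
eta = 1.0113 m

1.0113


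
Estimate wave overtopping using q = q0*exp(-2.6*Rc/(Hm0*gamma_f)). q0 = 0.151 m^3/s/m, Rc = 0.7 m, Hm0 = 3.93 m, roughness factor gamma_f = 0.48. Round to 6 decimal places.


q = q0 * exp(-2.6 * Rc / (Hm0 * gamma_f))
Exponent = -2.6 * 0.7 / (3.93 * 0.48)
= -2.6 * 0.7 / 1.8864
= -0.964801
exp(-0.964801) = 0.381059
q = 0.151 * 0.381059
q = 0.057540 m^3/s/m

0.057540


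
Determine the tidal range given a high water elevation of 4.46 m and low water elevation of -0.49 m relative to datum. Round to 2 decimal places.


Tidal range = High water - Low water
Tidal range = 4.46 - (-0.49)
Tidal range = 4.95 m

4.95


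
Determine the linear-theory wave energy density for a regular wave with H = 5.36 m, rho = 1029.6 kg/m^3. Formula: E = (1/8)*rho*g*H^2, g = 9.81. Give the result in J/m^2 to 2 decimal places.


E = (1/8) * rho * g * H^2
E = (1/8) * 1029.6 * 9.81 * 5.36^2
E = 0.125 * 1029.6 * 9.81 * 28.7296
E = 36272.47 J/m^2

36272.47


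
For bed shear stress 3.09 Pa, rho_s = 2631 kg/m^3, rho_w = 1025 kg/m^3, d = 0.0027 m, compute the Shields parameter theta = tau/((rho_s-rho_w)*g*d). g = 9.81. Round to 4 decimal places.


theta = tau / ((rho_s - rho_w) * g * d)
rho_s - rho_w = 2631 - 1025 = 1606
Denominator = 1606 * 9.81 * 0.0027 = 42.538122
theta = 3.09 / 42.538122
theta = 0.0726

0.0726


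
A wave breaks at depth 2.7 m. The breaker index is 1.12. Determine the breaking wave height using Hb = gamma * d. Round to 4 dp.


Hb = gamma * d
Hb = 1.12 * 2.7
Hb = 3.0240 m

3.0240


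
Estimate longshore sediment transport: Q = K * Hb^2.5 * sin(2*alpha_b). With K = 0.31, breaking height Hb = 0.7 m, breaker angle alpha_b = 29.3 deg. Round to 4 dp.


Q = K * Hb^2.5 * sin(2 * alpha_b)
Hb^2.5 = 0.7^2.5 = 0.409963
sin(2 * 29.3) = sin(58.6) = 0.853551
Q = 0.31 * 0.409963 * 0.853551
Q = 0.1085 m^3/s

0.1085


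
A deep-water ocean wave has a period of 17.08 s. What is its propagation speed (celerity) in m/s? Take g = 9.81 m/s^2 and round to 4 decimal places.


We use the deep-water celerity formula:
C = g * T / (2 * pi)
C = 9.81 * 17.08 / (2 * 3.14159...)
C = 167.554800 / 6.283185
C = 26.6672 m/s

26.6672


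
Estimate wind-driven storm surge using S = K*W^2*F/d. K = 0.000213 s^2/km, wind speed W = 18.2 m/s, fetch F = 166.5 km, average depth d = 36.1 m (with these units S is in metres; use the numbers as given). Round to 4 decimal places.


S = K * W^2 * F / d
W^2 = 18.2^2 = 331.24
S = 0.000213 * 331.24 * 166.5 / 36.1
Numerator = 0.000213 * 331.24 * 166.5 = 11.747261
S = 11.747261 / 36.1 = 0.3254 m

0.3254


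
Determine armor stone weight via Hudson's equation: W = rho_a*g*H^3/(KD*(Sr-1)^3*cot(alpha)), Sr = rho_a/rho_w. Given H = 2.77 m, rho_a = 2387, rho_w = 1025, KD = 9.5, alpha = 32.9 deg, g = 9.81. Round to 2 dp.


Sr = rho_a / rho_w = 2387 / 1025 = 2.328780
(Sr - 1) = 1.328780
(Sr - 1)^3 = 2.346171
cot(32.9) = 1 / tan(32.9) = 1 / 0.646929 = 1.545765
Numerator = 2387 * 9.81 * 2.77^3 = 497692.0845
Denominator = 9.5 * 2.346171 * 1.545765 = 34.452973
W = 497692.0845 / 34.452973
W = 14445.55 N

14445.55


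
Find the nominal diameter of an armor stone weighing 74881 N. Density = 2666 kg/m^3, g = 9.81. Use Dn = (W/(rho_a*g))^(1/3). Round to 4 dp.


V = W / (rho_a * g)
V = 74881 / (2666 * 9.81)
V = 74881 / 26153.46
V = 2.863139 m^3
Dn = V^(1/3) = 2.863139^(1/3)
Dn = 1.4200 m

1.4200


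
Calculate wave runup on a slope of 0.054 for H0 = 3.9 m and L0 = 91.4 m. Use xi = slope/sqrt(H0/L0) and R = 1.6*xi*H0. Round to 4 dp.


xi = slope / sqrt(H0/L0)
H0/L0 = 3.9/91.4 = 0.042670
sqrt(0.042670) = 0.206566
xi = 0.054 / 0.206566 = 0.261417
R = 1.6 * xi * H0 = 1.6 * 0.261417 * 3.9
R = 1.6312 m

1.6312


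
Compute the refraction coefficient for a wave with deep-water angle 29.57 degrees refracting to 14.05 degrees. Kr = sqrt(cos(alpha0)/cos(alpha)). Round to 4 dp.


Kr = sqrt(cos(alpha0) / cos(alpha))
cos(29.57) = 0.869753
cos(14.05) = 0.970084
Kr = sqrt(0.869753 / 0.970084)
Kr = sqrt(0.896575)
Kr = 0.9469

0.9469


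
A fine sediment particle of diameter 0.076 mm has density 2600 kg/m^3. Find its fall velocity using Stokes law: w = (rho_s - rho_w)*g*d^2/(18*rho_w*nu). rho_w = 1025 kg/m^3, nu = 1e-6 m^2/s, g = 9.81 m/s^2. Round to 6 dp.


w = (rho_s - rho_w) * g * d^2 / (18 * rho_w * nu)
d = 0.076 mm = 0.000076 m
rho_s - rho_w = 2600 - 1025 = 1575
Numerator = 1575 * 9.81 * (0.000076)^2 = 0.000089243532
Denominator = 18 * 1025 * 1e-6 = 0.018450
w = 0.004837 m/s

0.004837


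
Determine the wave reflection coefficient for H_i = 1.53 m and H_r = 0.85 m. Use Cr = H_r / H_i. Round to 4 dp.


Cr = H_r / H_i
Cr = 0.85 / 1.53
Cr = 0.5556

0.5556


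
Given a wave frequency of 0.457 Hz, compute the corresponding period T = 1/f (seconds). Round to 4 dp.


T = 1 / f
T = 1 / 0.457
T = 2.1882 s

2.1882


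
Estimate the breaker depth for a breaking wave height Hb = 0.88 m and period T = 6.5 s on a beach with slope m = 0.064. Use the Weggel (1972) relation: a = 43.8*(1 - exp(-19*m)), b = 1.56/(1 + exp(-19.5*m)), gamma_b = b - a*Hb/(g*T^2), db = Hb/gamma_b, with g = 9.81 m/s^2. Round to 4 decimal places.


a = 43.8 * (1 - exp(-19 * m))
exp(-19 * 0.064) = exp(-1.2160) = 0.296413
a = 43.8 * (1 - 0.296413) = 30.817091
b = 1.56 / (1 + exp(-19.5 * m))
exp(-19.5 * 0.064) = exp(-1.2480) = 0.287078
b = 1.56 / (1 + 0.287078) = 1.212047
Hb / (g * T^2) = 0.88 / (9.81 * 6.5^2) = 0.88 / 414.4725 = 0.00212318
gamma_b = b - a * Hb/(g*T^2) = 1.212047 - 30.817091 * 0.00212318 = 1.146617
db = Hb / gamma_b = 0.88 / 1.146617
db = 0.7675 m

0.7675


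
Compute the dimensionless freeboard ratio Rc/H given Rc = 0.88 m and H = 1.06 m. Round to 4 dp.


Relative freeboard = Rc / H
= 0.88 / 1.06
= 0.8302

0.8302


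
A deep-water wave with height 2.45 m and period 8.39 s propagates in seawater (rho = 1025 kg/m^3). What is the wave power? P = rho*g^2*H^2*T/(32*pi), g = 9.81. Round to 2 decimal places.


P = rho * g^2 * H^2 * T / (32 * pi)
P = 1025 * 9.81^2 * 2.45^2 * 8.39 / (32 * pi)
P = 1025 * 96.2361 * 6.0025 * 8.39 / 100.53096
P = 49414.70 W/m

49414.70


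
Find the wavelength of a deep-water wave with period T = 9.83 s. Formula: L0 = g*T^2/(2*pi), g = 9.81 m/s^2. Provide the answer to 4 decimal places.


L0 = g * T^2 / (2 * pi)
L0 = 9.81 * 9.83^2 / (2 * pi)
L0 = 9.81 * 96.6289 / 6.28319
L0 = 947.9295 / 6.28319
L0 = 150.8677 m

150.8677


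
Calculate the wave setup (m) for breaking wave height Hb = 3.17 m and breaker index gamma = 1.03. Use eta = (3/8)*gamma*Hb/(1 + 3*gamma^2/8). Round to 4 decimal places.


eta = (3/8) * gamma * Hb / (1 + 3*gamma^2/8)
Numerator = (3/8) * 1.03 * 3.17 = 1.224412
Denominator = 1 + 3*1.03^2/8 = 1 + 0.397838 = 1.397838
eta = 1.224412 / 1.397838
eta = 0.8759 m

0.8759


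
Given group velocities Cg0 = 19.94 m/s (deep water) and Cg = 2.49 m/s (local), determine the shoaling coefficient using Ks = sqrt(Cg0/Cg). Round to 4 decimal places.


Ks = sqrt(Cg0 / Cg)
Ks = sqrt(19.94 / 2.49)
Ks = sqrt(8.0080)
Ks = 2.8298

2.8298


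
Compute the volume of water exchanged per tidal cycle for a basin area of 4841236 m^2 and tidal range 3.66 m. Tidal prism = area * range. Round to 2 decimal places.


Tidal prism = Area * Tidal range
P = 4841236 * 3.66
P = 17718923.76 m^3

17718923.76


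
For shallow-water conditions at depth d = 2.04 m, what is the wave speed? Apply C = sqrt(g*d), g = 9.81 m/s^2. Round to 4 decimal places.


Using the shallow-water approximation:
C = sqrt(g * d) = sqrt(9.81 * 2.04)
C = sqrt(20.0124)
C = 4.4735 m/s

4.4735
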